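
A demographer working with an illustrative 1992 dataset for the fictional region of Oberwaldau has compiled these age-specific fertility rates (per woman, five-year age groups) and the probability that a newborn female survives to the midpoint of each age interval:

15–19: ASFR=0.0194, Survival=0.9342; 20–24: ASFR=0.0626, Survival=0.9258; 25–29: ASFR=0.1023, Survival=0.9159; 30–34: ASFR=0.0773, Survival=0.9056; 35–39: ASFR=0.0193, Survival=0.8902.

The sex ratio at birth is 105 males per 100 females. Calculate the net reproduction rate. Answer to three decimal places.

Proportion female at birth = 100 / (100 + 105) = 0.48780.
Each age group contributes 5 × ASFR × survival:
  15–19: 5 × 0.0194 × 0.9342 = 0.09062
  20–24: 5 × 0.0626 × 0.9258 = 0.28978
  25–29: 5 × 0.1023 × 0.9159 = 0.46848
  30–34: 5 × 0.0773 × 0.9056 = 0.35001
  35–39: 5 × 0.0193 × 0.8902 = 0.08590
Sum = 1.28479
NRR = 0.48780 × 1.28479 = 0.62672
An NRR under 1 implies long-run decline under these rates.

0.627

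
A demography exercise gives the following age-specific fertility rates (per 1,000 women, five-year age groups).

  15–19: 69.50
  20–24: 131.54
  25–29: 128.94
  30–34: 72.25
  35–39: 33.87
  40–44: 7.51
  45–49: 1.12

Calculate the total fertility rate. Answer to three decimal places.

Sum of ASFRs = 69.50 + 131.54 + 128.94 + 72.25 + 33.87 + 7.51 + 1.12 = 444.73
TFR = 5 × 444.73 / 1000 = 2.22365

2.224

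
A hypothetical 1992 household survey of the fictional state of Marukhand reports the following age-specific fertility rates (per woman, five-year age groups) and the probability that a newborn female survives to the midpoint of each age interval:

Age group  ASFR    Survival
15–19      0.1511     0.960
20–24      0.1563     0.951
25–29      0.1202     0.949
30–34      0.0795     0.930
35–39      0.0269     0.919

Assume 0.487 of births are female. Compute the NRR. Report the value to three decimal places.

1.233

Proportion female at birth = 0.487.
Per-age-group product (5 × ASFR × survival probability):
  15–19: 5 × 0.1511 × 0.960 = 0.72528
  20–24: 5 × 0.1563 × 0.951 = 0.74321
  25–29: 5 × 0.1202 × 0.949 = 0.57035
  30–34: 5 × 0.0795 × 0.930 = 0.36968
  35–39: 5 × 0.0269 × 0.919 = 0.12361
Sum = 2.53213
NRR = 0.487 × 2.53213 = 1.23315
NRR > 1, so each generation more than replaces itself.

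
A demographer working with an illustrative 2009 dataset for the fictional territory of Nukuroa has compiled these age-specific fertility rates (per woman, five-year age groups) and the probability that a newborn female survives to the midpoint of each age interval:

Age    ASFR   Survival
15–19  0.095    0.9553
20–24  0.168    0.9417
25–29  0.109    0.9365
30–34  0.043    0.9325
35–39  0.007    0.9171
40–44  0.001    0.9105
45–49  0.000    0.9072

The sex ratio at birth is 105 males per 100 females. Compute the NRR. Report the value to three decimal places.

0.972

Proportion female at birth = 100 / (100 + 105) = 0.48780.
Each age group contributes 5 × ASFR × survival:
  15–19: 5 × 0.095 × 0.9553 = 0.45377
  20–24: 5 × 0.168 × 0.9417 = 0.79103
  25–29: 5 × 0.109 × 0.9365 = 0.51039
  30–34: 5 × 0.043 × 0.9325 = 0.20049
  35–39: 5 × 0.007 × 0.9171 = 0.03210
  40–44: 5 × 0.001 × 0.9105 = 0.00455
  45–49: 5 × 0.000 × 0.9072 = 0.00000
Sum = 1.99233
NRR = 0.48780 × 1.99233 = 0.97186
With NRR below 1 the population is below replacement fertility.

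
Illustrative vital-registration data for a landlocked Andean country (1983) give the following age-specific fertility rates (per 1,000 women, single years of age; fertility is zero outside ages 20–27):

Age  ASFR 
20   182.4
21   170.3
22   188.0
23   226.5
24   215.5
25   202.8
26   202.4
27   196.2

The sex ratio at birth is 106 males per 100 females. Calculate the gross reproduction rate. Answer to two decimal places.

Proportion female at birth = 100 / (100 + 106) = 0.48544.
Sum of ASFRs = 182.4 + 170.3 + 188.0 + 226.5 + 215.5 + 202.8 + 202.4 + 196.2 = 1584.1
TFR = 1584.1 / 1000 = 1.5841
GRR = 0.48544 × 1.5841 = 0.76899

0.77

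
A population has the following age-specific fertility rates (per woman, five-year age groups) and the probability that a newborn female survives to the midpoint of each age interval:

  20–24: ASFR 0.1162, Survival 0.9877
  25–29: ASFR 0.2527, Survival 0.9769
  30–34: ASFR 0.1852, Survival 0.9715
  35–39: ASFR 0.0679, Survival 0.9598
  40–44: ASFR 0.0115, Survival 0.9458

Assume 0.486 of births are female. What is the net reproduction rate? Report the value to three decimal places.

1.501

Proportion female at birth = 0.486.
Per-age-group product (5 × ASFR × survival probability):
  20–24: 5 × 0.1162 × 0.9877 = 0.57385
  25–29: 5 × 0.2527 × 0.9769 = 1.23431
  30–34: 5 × 0.1852 × 0.9715 = 0.89961
  35–39: 5 × 0.0679 × 0.9598 = 0.32585
  40–44: 5 × 0.0115 × 0.9458 = 0.05438
Sum = 3.08800
NRR = 0.486 × 3.08800 = 1.50077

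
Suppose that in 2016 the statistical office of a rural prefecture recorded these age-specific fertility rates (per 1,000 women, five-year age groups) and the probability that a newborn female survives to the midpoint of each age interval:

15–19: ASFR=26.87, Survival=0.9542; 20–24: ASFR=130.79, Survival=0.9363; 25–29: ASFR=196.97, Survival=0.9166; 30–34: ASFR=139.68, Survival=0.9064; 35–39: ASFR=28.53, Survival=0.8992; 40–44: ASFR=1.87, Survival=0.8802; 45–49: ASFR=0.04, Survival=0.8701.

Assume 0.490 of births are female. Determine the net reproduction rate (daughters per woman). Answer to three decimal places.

1.182

Proportion female at birth = 0.490.
Survival-weighted fertility by age (5·fₓ·Sₓ):
  15–19: 5 × 26.87/1000 × 0.9542 = 0.12820
  20–24: 5 × 130.79/1000 × 0.9363 = 0.61229
  25–29: 5 × 196.97/1000 × 0.9166 = 0.90271
  30–34: 5 × 139.68/1000 × 0.9064 = 0.63303
  35–39: 5 × 28.53/1000 × 0.8992 = 0.12827
  40–44: 5 × 1.87/1000 × 0.8802 = 0.00823
  45–49: 5 × 0.04/1000 × 0.8701 = 0.00017
Sum = 2.41290
NRR = 0.490 × 2.41290 = 1.18232
NRR > 1, so each generation more than replaces itself.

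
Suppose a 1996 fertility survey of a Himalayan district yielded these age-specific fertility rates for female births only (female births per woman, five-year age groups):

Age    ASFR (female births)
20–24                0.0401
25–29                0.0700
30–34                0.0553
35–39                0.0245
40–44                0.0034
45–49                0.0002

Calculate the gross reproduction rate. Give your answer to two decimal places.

Sum of female ASFRs = 0.0401 + 0.0700 + 0.0553 + 0.0245 + 0.0034 + 0.0002 = 0.1935
GRR = 5 × 0.1935 = 0.9675

0.97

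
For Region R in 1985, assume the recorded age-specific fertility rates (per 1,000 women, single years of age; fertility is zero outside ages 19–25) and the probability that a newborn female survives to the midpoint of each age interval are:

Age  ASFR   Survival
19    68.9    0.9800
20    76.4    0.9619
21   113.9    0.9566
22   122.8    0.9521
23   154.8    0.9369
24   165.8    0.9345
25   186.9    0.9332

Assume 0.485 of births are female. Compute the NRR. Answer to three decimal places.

Proportion female at birth = 0.485.
Survival-weighted fertility by age (1·fₓ·Sₓ):
  19: 1 × 68.9/1000 × 0.9800 = 0.06752
  20: 1 × 76.4/1000 × 0.9619 = 0.07349
  21: 1 × 113.9/1000 × 0.9566 = 0.10896
  22: 1 × 122.8/1000 × 0.9521 = 0.11692
  23: 1 × 154.8/1000 × 0.9369 = 0.14503
  24: 1 × 165.8/1000 × 0.9345 = 0.15494
  25: 1 × 186.9/1000 × 0.9332 = 0.17442
Sum = 0.84128
NRR = 0.485 × 0.84128 = 0.40802
An NRR under 1 implies long-run decline under these rates.

0.408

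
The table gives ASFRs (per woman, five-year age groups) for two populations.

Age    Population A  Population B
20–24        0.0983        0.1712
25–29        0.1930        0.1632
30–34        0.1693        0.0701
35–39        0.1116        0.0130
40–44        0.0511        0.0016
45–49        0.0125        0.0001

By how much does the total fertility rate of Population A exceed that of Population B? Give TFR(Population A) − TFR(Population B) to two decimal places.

Population A:
  Sum of ASFRs = 0.0983 + 0.1930 + 0.1693 + 0.1116 + 0.0511 + 0.0125 = 0.6358
  TFR = 5 × 0.6358 = 3.179
Population B:
  Sum of ASFRs = 0.1712 + 0.1632 + 0.0701 + 0.0130 + 0.0016 + 0.0001 = 0.4192
  TFR = 5 × 0.4192 = 2.096
Difference = 3.179 − 2.096 = 1.083

1.08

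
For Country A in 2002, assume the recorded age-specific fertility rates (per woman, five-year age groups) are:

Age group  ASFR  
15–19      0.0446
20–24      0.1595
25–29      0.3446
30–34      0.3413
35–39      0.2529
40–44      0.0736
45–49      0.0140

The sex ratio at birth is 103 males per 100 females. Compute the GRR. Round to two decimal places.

3.03

Proportion female at birth = 100 / (100 + 103) = 0.49261.
Sum of ASFRs = 0.0446 + 0.1595 + 0.3446 + 0.3413 + 0.2529 + 0.0736 + 0.0140 = 1.2305
TFR = 5 × 1.2305 = 6.1525
GRR = 0.49261 × 6.1525 = 3.03078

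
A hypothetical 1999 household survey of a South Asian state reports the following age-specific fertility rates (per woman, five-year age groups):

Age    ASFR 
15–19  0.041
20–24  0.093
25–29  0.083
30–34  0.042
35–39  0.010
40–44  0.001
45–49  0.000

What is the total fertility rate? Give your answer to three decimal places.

1.350

Sum of ASFRs = 0.041 + 0.093 + 0.083 + 0.042 + 0.010 + 0.001 + 0.000 = 0.270
TFR = 5 × 0.270 = 1.35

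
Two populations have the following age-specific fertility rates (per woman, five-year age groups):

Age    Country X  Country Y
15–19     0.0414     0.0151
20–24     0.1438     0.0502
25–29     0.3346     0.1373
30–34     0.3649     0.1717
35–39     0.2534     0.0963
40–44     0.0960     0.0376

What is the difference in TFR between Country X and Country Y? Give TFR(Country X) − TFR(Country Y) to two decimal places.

Country X:
  Sum of ASFRs = 0.0414 + 0.1438 + 0.3346 + 0.3649 + 0.2534 + 0.0960 = 1.2341
  TFR = 5 × 1.2341 = 6.1705
Country Y:
  Sum of ASFRs = 0.0151 + 0.0502 + 0.1373 + 0.1717 + 0.0963 + 0.0376 = 0.5082
  TFR = 5 × 0.5082 = 2.541
Difference = 6.1705 − 2.541 = 3.6295

3.63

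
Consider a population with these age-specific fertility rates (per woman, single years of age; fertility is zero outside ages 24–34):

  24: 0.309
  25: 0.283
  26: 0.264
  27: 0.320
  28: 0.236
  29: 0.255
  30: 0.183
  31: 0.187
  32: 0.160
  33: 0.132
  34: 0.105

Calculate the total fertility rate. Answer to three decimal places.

Sum of ASFRs = 0.309 + 0.283 + 0.264 + 0.320 + 0.236 + 0.255 + 0.183 + 0.187 + 0.160 + 0.132 + 0.105 = 2.434
TFR = 2.434

2.434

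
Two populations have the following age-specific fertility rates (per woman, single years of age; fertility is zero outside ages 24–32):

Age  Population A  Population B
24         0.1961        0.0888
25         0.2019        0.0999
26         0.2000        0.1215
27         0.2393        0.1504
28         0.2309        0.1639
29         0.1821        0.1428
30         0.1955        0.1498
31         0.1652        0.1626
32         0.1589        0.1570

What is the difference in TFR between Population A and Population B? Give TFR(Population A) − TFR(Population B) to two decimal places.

Population A:
  Sum of ASFRs = 0.1961 + 0.2019 + 0.2000 + 0.2393 + 0.2309 + 0.1821 + 0.1955 + 0.1652 + 0.1589 = 1.7699
  TFR = 1.7699
Population B:
  Sum of ASFRs = 0.0888 + 0.0999 + 0.1215 + 0.1504 + 0.1639 + 0.1428 + 0.1498 + 0.1626 + 0.1570 = 1.2367
  TFR = 1.2367
Difference = 1.7699 − 1.2367 = 0.5332

0.53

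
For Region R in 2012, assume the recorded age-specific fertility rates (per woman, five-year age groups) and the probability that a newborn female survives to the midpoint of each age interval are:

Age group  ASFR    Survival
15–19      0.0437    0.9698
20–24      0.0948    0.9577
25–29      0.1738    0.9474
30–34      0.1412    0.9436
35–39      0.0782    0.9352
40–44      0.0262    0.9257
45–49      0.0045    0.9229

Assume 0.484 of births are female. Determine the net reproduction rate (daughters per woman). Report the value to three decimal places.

Proportion female at birth = 0.484.
Each age group contributes 5 × ASFR × survival:
  15–19: 5 × 0.0437 × 0.9698 = 0.21190
  20–24: 5 × 0.0948 × 0.9577 = 0.45395
  25–29: 5 × 0.1738 × 0.9474 = 0.82329
  30–34: 5 × 0.1412 × 0.9436 = 0.66618
  35–39: 5 × 0.0782 × 0.9352 = 0.36566
  40–44: 5 × 0.0262 × 0.9257 = 0.12127
  45–49: 5 × 0.0045 × 0.9229 = 0.02077
Sum = 2.66302
NRR = 0.484 × 2.66302 = 1.28890
An NRR exceeding 1 indicates intrinsic growth under these rates.

1.289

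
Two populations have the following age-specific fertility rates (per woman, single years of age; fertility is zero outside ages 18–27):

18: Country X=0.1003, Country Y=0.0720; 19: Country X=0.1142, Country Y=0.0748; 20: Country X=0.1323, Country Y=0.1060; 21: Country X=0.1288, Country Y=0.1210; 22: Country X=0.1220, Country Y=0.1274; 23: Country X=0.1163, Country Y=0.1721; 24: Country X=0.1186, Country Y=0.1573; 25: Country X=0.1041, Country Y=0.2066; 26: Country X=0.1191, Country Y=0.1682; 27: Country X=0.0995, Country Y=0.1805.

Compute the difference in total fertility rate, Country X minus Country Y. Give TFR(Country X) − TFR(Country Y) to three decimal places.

-0.231

Country X:
  Sum of ASFRs = 0.1003 + 0.1142 + 0.1323 + 0.1288 + 0.1220 + 0.1163 + 0.1186 + 0.1041 + 0.1191 + 0.0995 = 1.1552
  TFR = 1.1552
Country Y:
  Sum of ASFRs = 0.0720 + 0.0748 + 0.1060 + 0.1210 + 0.1274 + 0.1721 + 0.1573 + 0.2066 + 0.1682 + 0.1805 = 1.3859
  TFR = 1.3859
Difference = 1.1552 − 1.3859 = -0.2307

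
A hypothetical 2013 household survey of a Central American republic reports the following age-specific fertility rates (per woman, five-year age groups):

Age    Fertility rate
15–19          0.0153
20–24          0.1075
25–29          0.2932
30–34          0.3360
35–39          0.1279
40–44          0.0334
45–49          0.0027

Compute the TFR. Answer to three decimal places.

4.580

Sum of ASFRs = 0.0153 + 0.1075 + 0.2932 + 0.3360 + 0.1279 + 0.0334 + 0.0027 = 0.9160
TFR = 5 × 0.9160 = 4.58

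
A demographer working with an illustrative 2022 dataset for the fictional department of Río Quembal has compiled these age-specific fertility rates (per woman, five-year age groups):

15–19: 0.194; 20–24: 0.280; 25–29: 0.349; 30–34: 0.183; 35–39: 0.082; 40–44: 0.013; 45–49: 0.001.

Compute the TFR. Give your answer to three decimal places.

Sum of ASFRs = 0.194 + 0.280 + 0.349 + 0.183 + 0.082 + 0.013 + 0.001 = 1.102
TFR = 5 × 1.102 = 5.51

5.510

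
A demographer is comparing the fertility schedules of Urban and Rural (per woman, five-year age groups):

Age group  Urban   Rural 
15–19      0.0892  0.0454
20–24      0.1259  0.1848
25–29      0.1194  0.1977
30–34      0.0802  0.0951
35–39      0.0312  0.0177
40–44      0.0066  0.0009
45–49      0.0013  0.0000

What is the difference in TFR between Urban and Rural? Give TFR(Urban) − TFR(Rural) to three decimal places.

-0.439

Urban:
  Sum of ASFRs = 0.0892 + 0.1259 + 0.1194 + 0.0802 + 0.0312 + 0.0066 + 0.0013 = 0.4538
  TFR = 5 × 0.4538 = 2.269
Rural:
  Sum of ASFRs = 0.0454 + 0.1848 + 0.1977 + 0.0951 + 0.0177 + 0.0009 + 0.0000 = 0.5416
  TFR = 5 × 0.5416 = 2.708
Difference = 2.269 − 2.708 = -0.439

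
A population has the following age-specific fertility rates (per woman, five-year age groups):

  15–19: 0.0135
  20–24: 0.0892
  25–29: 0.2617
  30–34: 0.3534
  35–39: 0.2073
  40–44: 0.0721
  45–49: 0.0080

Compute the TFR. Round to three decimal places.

Sum of ASFRs = 0.0135 + 0.0892 + 0.2617 + 0.3534 + 0.2073 + 0.0721 + 0.0080 = 1.0052
TFR = 5 × 1.0052 = 5.026

5.026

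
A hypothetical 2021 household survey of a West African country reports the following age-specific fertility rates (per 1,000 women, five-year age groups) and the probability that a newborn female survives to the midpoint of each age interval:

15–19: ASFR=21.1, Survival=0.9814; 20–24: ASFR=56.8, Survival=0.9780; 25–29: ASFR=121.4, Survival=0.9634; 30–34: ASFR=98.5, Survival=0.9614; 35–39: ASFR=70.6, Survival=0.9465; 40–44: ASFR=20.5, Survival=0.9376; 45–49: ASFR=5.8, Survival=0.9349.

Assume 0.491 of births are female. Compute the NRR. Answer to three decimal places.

Proportion female at birth = 0.491.
Each age group contributes 5 × ASFR × survival:
  15–19: 5 × 21.1/1000 × 0.9814 = 0.10354
  20–24: 5 × 56.8/1000 × 0.9780 = 0.27775
  25–29: 5 × 121.4/1000 × 0.9634 = 0.58478
  30–34: 5 × 98.5/1000 × 0.9614 = 0.47349
  35–39: 5 × 70.6/1000 × 0.9465 = 0.33411
  40–44: 5 × 20.5/1000 × 0.9376 = 0.09610
  45–49: 5 × 5.8/1000 × 0.9349 = 0.02711
Sum = 1.89688
NRR = 0.491 × 1.89688 = 0.93137

0.931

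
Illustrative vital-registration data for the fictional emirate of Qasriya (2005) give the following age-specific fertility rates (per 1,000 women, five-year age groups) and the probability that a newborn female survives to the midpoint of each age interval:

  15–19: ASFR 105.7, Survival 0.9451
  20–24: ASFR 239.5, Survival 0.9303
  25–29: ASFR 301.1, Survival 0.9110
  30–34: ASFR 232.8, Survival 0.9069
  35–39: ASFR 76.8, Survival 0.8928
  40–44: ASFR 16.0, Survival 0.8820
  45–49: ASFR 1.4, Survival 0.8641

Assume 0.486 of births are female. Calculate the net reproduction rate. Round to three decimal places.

Proportion female at birth = 0.486.
Each age group contributes 5 × ASFR × survival:
  15–19: 5 × 105.7/1000 × 0.9451 = 0.49949
  20–24: 5 × 239.5/1000 × 0.9303 = 1.11403
  25–29: 5 × 301.1/1000 × 0.9110 = 1.37151
  30–34: 5 × 232.8/1000 × 0.9069 = 1.05563
  35–39: 5 × 76.8/1000 × 0.8928 = 0.34284
  40–44: 5 × 16.0/1000 × 0.8820 = 0.07056
  45–49: 5 × 1.4/1000 × 0.8641 = 0.00605
Sum = 4.46011
NRR = 0.486 × 4.46011 = 2.16761

2.168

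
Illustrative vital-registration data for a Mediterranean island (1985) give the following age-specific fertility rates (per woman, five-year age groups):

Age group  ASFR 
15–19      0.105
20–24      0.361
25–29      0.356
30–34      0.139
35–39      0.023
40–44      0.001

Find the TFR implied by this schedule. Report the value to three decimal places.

4.925

Sum of ASFRs = 0.105 + 0.361 + 0.356 + 0.139 + 0.023 + 0.001 = 0.985
TFR = 5 × 0.985 = 4.925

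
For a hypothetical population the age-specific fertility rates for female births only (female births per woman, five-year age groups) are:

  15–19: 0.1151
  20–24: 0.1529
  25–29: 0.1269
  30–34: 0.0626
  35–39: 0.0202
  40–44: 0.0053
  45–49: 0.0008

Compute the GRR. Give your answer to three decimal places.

Sum of female ASFRs = 0.1151 + 0.1529 + 0.1269 + 0.0626 + 0.0202 + 0.0053 + 0.0008 = 0.4838
GRR = 5 × 0.4838 = 2.419

2.419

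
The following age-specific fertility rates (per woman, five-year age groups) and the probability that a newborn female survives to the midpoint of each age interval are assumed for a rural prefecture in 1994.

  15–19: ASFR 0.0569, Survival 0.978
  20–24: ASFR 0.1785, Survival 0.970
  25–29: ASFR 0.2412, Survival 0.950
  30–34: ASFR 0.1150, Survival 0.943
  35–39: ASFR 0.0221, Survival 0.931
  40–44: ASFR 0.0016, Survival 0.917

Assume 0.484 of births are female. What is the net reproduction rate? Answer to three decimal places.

Proportion female at birth = 0.484.
Per-age-group product (5 × ASFR × survival probability):
  15–19: 5 × 0.0569 × 0.978 = 0.27824
  20–24: 5 × 0.1785 × 0.970 = 0.86573
  25–29: 5 × 0.2412 × 0.950 = 1.14570
  30–34: 5 × 0.1150 × 0.943 = 0.54223
  35–39: 5 × 0.0221 × 0.931 = 0.10288
  40–44: 5 × 0.0016 × 0.917 = 0.00734
Sum = 2.94212
NRR = 0.484 × 2.94212 = 1.42399

1.424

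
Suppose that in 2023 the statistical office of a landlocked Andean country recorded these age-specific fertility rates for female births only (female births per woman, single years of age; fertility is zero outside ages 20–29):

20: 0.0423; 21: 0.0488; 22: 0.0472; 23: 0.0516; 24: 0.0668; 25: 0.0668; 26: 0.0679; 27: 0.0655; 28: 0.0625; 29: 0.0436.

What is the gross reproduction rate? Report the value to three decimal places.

0.563

Sum of female ASFRs = 0.0423 + 0.0488 + 0.0472 + 0.0516 + 0.0668 + 0.0668 + 0.0679 + 0.0655 + 0.0625 + 0.0436 = 0.5630
GRR = 0.563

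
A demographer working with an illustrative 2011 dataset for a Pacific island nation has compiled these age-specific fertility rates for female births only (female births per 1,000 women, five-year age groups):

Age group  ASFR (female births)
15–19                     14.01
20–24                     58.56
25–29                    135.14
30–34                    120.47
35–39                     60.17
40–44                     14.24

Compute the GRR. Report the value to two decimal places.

2.01

Sum of female ASFRs = 14.01 + 58.56 + 135.14 + 120.47 + 60.17 + 14.24 = 402.59
GRR = 5 × 402.59 / 1000 = 2.01295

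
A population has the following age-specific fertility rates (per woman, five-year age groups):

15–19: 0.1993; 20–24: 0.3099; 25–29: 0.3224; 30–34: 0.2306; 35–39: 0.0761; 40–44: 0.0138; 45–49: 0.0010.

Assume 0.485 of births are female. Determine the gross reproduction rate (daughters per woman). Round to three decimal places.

Proportion female at birth = 0.485.
Sum of ASFRs = 0.1993 + 0.3099 + 0.3224 + 0.2306 + 0.0761 + 0.0138 + 0.0010 = 1.1531
TFR = 5 × 1.1531 = 5.7655
GRR = 0.485 × 5.7655 = 2.79627

2.796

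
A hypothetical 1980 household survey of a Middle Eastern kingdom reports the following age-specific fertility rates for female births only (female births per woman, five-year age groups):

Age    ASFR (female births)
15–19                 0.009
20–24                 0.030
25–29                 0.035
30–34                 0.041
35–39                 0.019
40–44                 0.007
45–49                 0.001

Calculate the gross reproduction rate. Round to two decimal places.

Sum of female ASFRs = 0.009 + 0.030 + 0.035 + 0.041 + 0.019 + 0.007 + 0.001 = 0.142
GRR = 5 × 0.142 = 0.71

0.71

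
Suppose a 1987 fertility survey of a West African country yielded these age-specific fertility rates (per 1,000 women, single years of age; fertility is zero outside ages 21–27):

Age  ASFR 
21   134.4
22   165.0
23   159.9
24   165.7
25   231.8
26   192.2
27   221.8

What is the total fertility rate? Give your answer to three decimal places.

1.271

Sum of ASFRs = 134.4 + 165.0 + 159.9 + 165.7 + 231.8 + 192.2 + 221.8 = 1270.8
TFR = 1270.8 / 1000 = 1.2708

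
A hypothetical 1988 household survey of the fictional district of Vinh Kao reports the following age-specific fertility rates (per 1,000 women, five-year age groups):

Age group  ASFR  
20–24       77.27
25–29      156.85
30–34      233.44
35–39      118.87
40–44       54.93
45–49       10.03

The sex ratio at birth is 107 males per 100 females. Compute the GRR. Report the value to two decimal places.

1.57

Proportion female at birth = 100 / (100 + 107) = 0.48309.
Sum of ASFRs = 77.27 + 156.85 + 233.44 + 118.87 + 54.93 + 10.03 = 651.39
TFR = 5 × 651.39 / 1000 = 3.25695
GRR = 0.48309 × 3.25695 = 1.57340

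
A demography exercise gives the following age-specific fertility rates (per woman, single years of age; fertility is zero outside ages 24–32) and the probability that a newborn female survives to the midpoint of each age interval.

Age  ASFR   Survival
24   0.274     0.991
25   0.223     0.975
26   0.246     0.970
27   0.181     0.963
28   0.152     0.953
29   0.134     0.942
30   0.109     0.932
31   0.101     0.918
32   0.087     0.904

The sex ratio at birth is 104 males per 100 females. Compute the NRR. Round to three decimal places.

0.709

Proportion female at birth = 100 / (100 + 104) = 0.49020.
Each age group contributes 1 × ASFR × survival:
  24: 1 × 0.274 × 0.991 = 0.27153
  25: 1 × 0.223 × 0.975 = 0.21743
  26: 1 × 0.246 × 0.970 = 0.23862
  27: 1 × 0.181 × 0.963 = 0.17430
  28: 1 × 0.152 × 0.953 = 0.14486
  29: 1 × 0.134 × 0.942 = 0.12623
  30: 1 × 0.109 × 0.932 = 0.10159
  31: 1 × 0.101 × 0.918 = 0.09272
  32: 1 × 0.087 × 0.904 = 0.07865
Sum = 1.44593
NRR = 0.49020 × 1.44593 = 0.70879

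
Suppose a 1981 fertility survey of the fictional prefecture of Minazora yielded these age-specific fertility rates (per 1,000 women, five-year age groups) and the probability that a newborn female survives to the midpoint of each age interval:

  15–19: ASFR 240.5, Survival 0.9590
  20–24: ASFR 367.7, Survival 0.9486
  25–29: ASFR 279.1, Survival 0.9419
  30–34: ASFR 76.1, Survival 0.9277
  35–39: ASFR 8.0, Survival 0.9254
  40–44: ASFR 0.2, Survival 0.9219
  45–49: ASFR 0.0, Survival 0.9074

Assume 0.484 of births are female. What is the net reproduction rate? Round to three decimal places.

Proportion female at birth = 0.484.
Per-age-group product (5 × ASFR × survival probability):
  15–19: 5 × 240.5/1000 × 0.9590 = 1.15320
  20–24: 5 × 367.7/1000 × 0.9486 = 1.74400
  25–29: 5 × 279.1/1000 × 0.9419 = 1.31442
  30–34: 5 × 76.1/1000 × 0.9277 = 0.35299
  35–39: 5 × 8.0/1000 × 0.9254 = 0.03702
  40–44: 5 × 0.2/1000 × 0.9219 = 0.00092
  45–49: 5 × 0.0/1000 × 0.9074 = 0.00000
Sum = 4.60255
NRR = 0.484 × 4.60255 = 2.22763

2.228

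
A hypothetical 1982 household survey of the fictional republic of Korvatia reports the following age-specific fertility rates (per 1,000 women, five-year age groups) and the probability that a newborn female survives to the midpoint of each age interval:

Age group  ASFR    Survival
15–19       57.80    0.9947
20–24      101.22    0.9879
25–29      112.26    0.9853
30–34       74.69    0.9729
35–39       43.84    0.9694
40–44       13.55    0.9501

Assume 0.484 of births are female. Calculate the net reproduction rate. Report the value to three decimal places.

0.959

Proportion female at birth = 0.484.
Each age group contributes 5 × ASFR × survival:
  15–19: 5 × 57.80/1000 × 0.9947 = 0.28747
  20–24: 5 × 101.22/1000 × 0.9879 = 0.49998
  25–29: 5 × 112.26/1000 × 0.9853 = 0.55305
  30–34: 5 × 74.69/1000 × 0.9729 = 0.36333
  35–39: 5 × 43.84/1000 × 0.9694 = 0.21249
  40–44: 5 × 13.55/1000 × 0.9501 = 0.06437
Sum = 1.98069
NRR = 0.484 × 1.98069 = 0.95865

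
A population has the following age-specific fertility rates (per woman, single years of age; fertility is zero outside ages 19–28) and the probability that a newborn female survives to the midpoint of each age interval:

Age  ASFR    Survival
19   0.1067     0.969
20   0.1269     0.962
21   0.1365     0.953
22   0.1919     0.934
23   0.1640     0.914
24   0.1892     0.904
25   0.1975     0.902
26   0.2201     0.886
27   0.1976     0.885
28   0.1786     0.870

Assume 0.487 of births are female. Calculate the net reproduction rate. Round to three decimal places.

0.759

Proportion female at birth = 0.487.
Per-age-group product (1 × ASFR × survival probability):
  19: 1 × 0.1067 × 0.969 = 0.10339
  20: 1 × 0.1269 × 0.962 = 0.12208
  21: 1 × 0.1365 × 0.953 = 0.13008
  22: 1 × 0.1919 × 0.934 = 0.17923
  23: 1 × 0.1640 × 0.914 = 0.14990
  24: 1 × 0.1892 × 0.904 = 0.17104
  25: 1 × 0.1975 × 0.902 = 0.17815
  26: 1 × 0.2201 × 0.886 = 0.19501
  27: 1 × 0.1976 × 0.885 = 0.17488
  28: 1 × 0.1786 × 0.870 = 0.15538
Sum = 1.55914
NRR = 0.487 × 1.55914 = 0.75930
With NRR below 1 the population is below replacement fertility.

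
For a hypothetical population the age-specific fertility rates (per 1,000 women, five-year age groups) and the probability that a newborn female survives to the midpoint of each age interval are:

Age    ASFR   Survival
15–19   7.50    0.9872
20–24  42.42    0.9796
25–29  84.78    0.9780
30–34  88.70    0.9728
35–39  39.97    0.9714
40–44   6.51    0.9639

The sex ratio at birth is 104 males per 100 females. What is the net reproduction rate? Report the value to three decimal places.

Proportion female at birth = 100 / (100 + 104) = 0.49020.
Weighting each age-specific rate by interval width and survival:
  15–19: 5 × 7.50/1000 × 0.9872 = 0.03702
  20–24: 5 × 42.42/1000 × 0.9796 = 0.20777
  25–29: 5 × 84.78/1000 × 0.9780 = 0.41457
  30–34: 5 × 88.70/1000 × 0.9728 = 0.43144
  35–39: 5 × 39.97/1000 × 0.9714 = 0.19413
  40–44: 5 × 6.51/1000 × 0.9639 = 0.03137
Sum = 1.31630
NRR = 0.49020 × 1.31630 = 0.64525
NRR < 1, so the cohort does not fully replace itself.

0.645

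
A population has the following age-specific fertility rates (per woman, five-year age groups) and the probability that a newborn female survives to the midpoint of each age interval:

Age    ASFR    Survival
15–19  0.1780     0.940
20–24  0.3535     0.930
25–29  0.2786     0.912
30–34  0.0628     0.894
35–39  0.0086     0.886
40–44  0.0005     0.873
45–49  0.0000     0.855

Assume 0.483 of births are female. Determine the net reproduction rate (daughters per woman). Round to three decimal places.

Proportion female at birth = 0.483.
Each age group contributes 5 × ASFR × survival:
  15–19: 5 × 0.1780 × 0.940 = 0.83660
  20–24: 5 × 0.3535 × 0.930 = 1.64378
  25–29: 5 × 0.2786 × 0.912 = 1.27042
  30–34: 5 × 0.0628 × 0.894 = 0.28072
  35–39: 5 × 0.0086 × 0.886 = 0.03810
  40–44: 5 × 0.0005 × 0.873 = 0.00218
  45–49: 5 × 0.0000 × 0.855 = 0.00000
Sum = 4.07180
NRR = 0.483 × 4.07180 = 1.96668
An NRR exceeding 1 indicates intrinsic growth under these rates.

1.967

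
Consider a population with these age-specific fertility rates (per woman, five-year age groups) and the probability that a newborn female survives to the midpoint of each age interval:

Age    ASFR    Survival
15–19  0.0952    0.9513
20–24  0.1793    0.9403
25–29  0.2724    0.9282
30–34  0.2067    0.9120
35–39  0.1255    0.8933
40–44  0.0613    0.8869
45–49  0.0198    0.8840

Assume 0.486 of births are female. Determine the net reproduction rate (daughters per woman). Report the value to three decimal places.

Proportion female at birth = 0.486.
Survival-weighted fertility by age (5·fₓ·Sₓ):
  15–19: 5 × 0.0952 × 0.9513 = 0.45282
  20–24: 5 × 0.1793 × 0.9403 = 0.84298
  25–29: 5 × 0.2724 × 0.9282 = 1.26421
  30–34: 5 × 0.2067 × 0.9120 = 0.94255
  35–39: 5 × 0.1255 × 0.8933 = 0.56055
  40–44: 5 × 0.0613 × 0.8869 = 0.27183
  45–49: 5 × 0.0198 × 0.8840 = 0.08752
Sum = 4.42246
NRR = 0.486 × 4.42246 = 2.14932
An NRR exceeding 1 indicates intrinsic growth under these rates.

2.149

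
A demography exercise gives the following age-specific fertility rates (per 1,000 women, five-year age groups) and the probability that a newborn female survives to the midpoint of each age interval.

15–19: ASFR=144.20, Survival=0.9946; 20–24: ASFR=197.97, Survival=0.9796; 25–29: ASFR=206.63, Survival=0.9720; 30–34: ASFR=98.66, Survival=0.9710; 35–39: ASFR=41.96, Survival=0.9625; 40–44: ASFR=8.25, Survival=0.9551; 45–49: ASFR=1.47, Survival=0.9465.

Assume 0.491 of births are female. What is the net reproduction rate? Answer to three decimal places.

Proportion female at birth = 0.491.
Weighting each age-specific rate by interval width and survival:
  15–19: 5 × 144.20/1000 × 0.9946 = 0.71711
  20–24: 5 × 197.97/1000 × 0.9796 = 0.96966
  25–29: 5 × 206.63/1000 × 0.9720 = 1.00422
  30–34: 5 × 98.66/1000 × 0.9710 = 0.47899
  35–39: 5 × 41.96/1000 × 0.9625 = 0.20193
  40–44: 5 × 8.25/1000 × 0.9551 = 0.03940
  45–49: 5 × 1.47/1000 × 0.9465 = 0.00696
Sum = 3.41827
NRR = 0.491 × 3.41827 = 1.67837

1.678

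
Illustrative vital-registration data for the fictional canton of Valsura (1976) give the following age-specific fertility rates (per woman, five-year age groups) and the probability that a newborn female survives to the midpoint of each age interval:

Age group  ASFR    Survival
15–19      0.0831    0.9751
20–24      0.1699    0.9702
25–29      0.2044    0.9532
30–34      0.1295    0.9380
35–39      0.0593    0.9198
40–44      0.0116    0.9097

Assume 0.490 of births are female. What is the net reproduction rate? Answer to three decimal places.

Proportion female at birth = 0.490.
Per-age-group product (5 × ASFR × survival probability):
  15–19: 5 × 0.0831 × 0.9751 = 0.40515
  20–24: 5 × 0.1699 × 0.9702 = 0.82418
  25–29: 5 × 0.2044 × 0.9532 = 0.97417
  30–34: 5 × 0.1295 × 0.9380 = 0.60736
  35–39: 5 × 0.0593 × 0.9198 = 0.27272
  40–44: 5 × 0.0116 × 0.9097 = 0.05276
Sum = 3.13634
NRR = 0.490 × 3.13634 = 1.53681
With NRR above 1 the population is above replacement fertility.

1.537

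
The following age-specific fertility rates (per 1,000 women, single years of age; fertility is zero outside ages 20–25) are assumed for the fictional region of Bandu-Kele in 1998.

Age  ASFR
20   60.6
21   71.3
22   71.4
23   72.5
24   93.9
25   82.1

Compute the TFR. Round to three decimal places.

0.452

Sum of ASFRs = 60.6 + 71.3 + 71.4 + 72.5 + 93.9 + 82.1 = 451.8
TFR = 451.8 / 1000 = 0.4518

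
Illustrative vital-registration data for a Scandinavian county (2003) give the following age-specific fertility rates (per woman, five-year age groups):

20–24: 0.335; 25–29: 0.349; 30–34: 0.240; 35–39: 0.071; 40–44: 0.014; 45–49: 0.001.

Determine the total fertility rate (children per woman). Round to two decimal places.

5.05

Sum of ASFRs = 0.335 + 0.349 + 0.240 + 0.071 + 0.014 + 0.001 = 1.010
TFR = 5 × 1.010 = 5.05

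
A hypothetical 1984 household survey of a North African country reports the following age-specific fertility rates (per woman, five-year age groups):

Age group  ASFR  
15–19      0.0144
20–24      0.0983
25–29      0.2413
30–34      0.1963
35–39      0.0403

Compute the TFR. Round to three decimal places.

2.953

Sum of ASFRs = 0.0144 + 0.0983 + 0.2413 + 0.1963 + 0.0403 = 0.5906
TFR = 5 × 0.5906 = 2.953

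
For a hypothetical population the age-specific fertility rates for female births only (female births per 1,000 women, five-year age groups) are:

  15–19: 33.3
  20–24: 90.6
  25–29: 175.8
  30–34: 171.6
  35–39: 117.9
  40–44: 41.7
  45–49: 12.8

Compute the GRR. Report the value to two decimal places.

Sum of female ASFRs = 33.3 + 90.6 + 175.8 + 171.6 + 117.9 + 41.7 + 12.8 = 643.7
GRR = 5 × 643.7 / 1000 = 3.2185

3.22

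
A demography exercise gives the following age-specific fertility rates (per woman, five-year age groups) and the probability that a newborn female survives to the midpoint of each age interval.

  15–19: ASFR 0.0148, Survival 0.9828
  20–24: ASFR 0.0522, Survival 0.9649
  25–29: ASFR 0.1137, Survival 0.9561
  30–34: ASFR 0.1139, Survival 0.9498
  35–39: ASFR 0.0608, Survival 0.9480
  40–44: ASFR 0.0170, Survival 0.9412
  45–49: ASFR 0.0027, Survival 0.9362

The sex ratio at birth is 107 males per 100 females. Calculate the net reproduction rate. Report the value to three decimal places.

Proportion female at birth = 100 / (100 + 107) = 0.48309.
Per-age-group product (5 × ASFR × survival probability):
  15–19: 5 × 0.0148 × 0.9828 = 0.07273
  20–24: 5 × 0.0522 × 0.9649 = 0.25184
  25–29: 5 × 0.1137 × 0.9561 = 0.54354
  30–34: 5 × 0.1139 × 0.9498 = 0.54091
  35–39: 5 × 0.0608 × 0.9480 = 0.28819
  40–44: 5 × 0.0170 × 0.9412 = 0.08000
  45–49: 5 × 0.0027 × 0.9362 = 0.01264
Sum = 1.78985
NRR = 0.48309 × 1.78985 = 0.86466

0.865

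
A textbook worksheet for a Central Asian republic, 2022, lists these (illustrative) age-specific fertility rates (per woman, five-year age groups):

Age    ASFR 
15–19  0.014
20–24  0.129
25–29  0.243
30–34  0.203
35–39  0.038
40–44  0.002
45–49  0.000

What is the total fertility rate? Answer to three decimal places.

Sum of ASFRs = 0.014 + 0.129 + 0.243 + 0.203 + 0.038 + 0.002 + 0.000 = 0.629
TFR = 5 × 0.629 = 3.145

3.145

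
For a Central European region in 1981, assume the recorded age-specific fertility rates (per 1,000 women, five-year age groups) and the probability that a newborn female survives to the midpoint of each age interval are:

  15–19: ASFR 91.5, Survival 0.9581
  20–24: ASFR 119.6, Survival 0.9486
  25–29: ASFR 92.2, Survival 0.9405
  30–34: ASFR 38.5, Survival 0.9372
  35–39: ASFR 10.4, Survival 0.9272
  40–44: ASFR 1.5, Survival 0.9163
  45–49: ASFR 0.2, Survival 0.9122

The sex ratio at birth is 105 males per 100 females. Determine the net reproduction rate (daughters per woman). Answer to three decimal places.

Proportion female at birth = 100 / (100 + 105) = 0.48780.
Survival-weighted fertility by age (5·fₓ·Sₓ):
  15–19: 5 × 91.5/1000 × 0.9581 = 0.43833
  20–24: 5 × 119.6/1000 × 0.9486 = 0.56726
  25–29: 5 × 92.2/1000 × 0.9405 = 0.43357
  30–34: 5 × 38.5/1000 × 0.9372 = 0.18041
  35–39: 5 × 10.4/1000 × 0.9272 = 0.04821
  40–44: 5 × 1.5/1000 × 0.9163 = 0.00687
  45–49: 5 × 0.2/1000 × 0.9122 = 0.00091
Sum = 1.67556
NRR = 0.48780 × 1.67556 = 0.81734
With NRR below 1 the population is below replacement fertility.

0.817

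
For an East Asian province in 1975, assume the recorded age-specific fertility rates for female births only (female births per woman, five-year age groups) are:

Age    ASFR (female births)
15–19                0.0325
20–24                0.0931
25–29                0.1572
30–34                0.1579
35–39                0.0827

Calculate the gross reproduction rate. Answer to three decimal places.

Sum of female ASFRs = 0.0325 + 0.0931 + 0.1572 + 0.1579 + 0.0827 = 0.5234
GRR = 5 × 0.5234 = 2.617

2.617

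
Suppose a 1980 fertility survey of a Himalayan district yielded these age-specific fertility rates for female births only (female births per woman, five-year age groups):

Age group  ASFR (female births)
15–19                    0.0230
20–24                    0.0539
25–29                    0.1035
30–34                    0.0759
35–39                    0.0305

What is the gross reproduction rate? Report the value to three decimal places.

Sum of female ASFRs = 0.0230 + 0.0539 + 0.1035 + 0.0759 + 0.0305 = 0.2868
GRR = 5 × 0.2868 = 1.434

1.434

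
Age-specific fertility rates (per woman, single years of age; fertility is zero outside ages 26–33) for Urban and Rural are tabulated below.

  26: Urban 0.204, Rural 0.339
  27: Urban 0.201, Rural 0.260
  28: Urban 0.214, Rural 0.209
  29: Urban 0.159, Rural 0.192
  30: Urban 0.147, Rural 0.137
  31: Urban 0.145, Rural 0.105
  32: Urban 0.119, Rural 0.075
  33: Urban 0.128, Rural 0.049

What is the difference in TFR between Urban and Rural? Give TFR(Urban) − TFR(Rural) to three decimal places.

Urban:
  Sum of ASFRs = 0.204 + 0.201 + 0.214 + 0.159 + 0.147 + 0.145 + 0.119 + 0.128 = 1.317
  TFR = 1.317
Rural:
  Sum of ASFRs = 0.339 + 0.260 + 0.209 + 0.192 + 0.137 + 0.105 + 0.075 + 0.049 = 1.366
  TFR = 1.366
Difference = 1.317 − 1.366 = -0.049

-0.049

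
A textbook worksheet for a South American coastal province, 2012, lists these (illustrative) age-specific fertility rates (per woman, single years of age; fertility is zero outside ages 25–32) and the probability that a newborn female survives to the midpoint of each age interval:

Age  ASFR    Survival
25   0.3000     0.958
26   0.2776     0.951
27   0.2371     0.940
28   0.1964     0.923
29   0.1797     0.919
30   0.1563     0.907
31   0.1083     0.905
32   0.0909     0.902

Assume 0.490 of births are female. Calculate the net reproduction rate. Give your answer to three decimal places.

Proportion female at birth = 0.490.
Weighting each age-specific rate by interval width and survival:
  25: 1 × 0.3000 × 0.958 = 0.28740
  26: 1 × 0.2776 × 0.951 = 0.26400
  27: 1 × 0.2371 × 0.940 = 0.22287
  28: 1 × 0.1964 × 0.923 = 0.18128
  29: 1 × 0.1797 × 0.919 = 0.16514
  30: 1 × 0.1563 × 0.907 = 0.14176
  31: 1 × 0.1083 × 0.905 = 0.09801
  32: 1 × 0.0909 × 0.902 = 0.08199
Sum = 1.44245
NRR = 0.490 × 1.44245 = 0.70680
NRR < 1, so the cohort does not fully replace itself.

0.707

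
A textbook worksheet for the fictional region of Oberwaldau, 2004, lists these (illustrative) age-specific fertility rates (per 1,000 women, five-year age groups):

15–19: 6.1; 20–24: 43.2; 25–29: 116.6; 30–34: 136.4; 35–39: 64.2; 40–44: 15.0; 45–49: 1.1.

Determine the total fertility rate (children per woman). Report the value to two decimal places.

1.91

Sum of ASFRs = 6.1 + 43.2 + 116.6 + 136.4 + 64.2 + 15.0 + 1.1 = 382.6
TFR = 5 × 382.6 / 1000 = 1.913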